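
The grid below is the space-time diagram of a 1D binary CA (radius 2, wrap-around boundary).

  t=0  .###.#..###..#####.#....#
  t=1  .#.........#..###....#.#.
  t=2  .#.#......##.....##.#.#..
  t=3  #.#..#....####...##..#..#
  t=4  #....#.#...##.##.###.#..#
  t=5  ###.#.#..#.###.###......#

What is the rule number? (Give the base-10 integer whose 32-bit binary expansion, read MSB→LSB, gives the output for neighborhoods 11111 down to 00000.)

3414406228

  nb #####: next=#  (t=0,i=15, bit31=1)
  nb ####.: next=#  (t=0,i=16, bit30=1)
  nb ###.#: next=.  (t=0,i=3, bit29=0)
  nb ###..: next=.  (t=0,i=10, bit28=0)
  nb ##.##: next=#  (t=4,i=13, bit27=1)
  nb ##.#.: next=.  (t=0,i=4, bit26=0)
  nb ##..#: next=#  (t=0,i=11, bit25=1)
  nb ##...: next=#  (t=1,i=17, bit24=1)
  nb #.###: next=#  (t=0,i=1, bit23=1)
  nb #.##.: next=.  (t=4,i=14, bit22=0)
  nb #.#.#: next=.  (t=2,i=20, bit21=0)
  nb #.#..: next=.  (t=0,i=5, bit20=0)
  nb #..##: next=.  (t=0,i=7, bit19=0)
  nb #..#.: next=.  (t=1,i=0, bit18=0)
  nb #...#: next=#  (t=2,i=24, bit17=1)
  nb #....: next=#  (t=0,i=21, bit16=1)
  nb .####: next=#  (t=0,i=14, bit15=1)
  nb .###.: next=.  (t=0,i=2, bit14=0)
  nb .##.#: next=#  (t=2,i=18, bit13=1)
  nb .##..: next=#  (t=2,i=11, bit12=1)
  nb .#.##: next=.  (t=0,i=0, bit11=0)
  nb .#.#.: next=#  (t=1,i=22, bit10=1)
  nb .#..#: next=.  (t=0,i=6, bit9=0)
  nb .#...: next=.  (t=0,i=20, bit8=0)
  nb ..###: next=.  (t=0,i=8, bit7=0)
  nb ..##.: next=#  (t=2,i=10, bit6=1)
  nb ..#.#: next=.  (t=0,i=24, bit5=0)
  nb ..#..: next=#  (t=1,i=1, bit4=1)
  nb ...##: next=.  (t=2,i=9, bit3=0)
  nb ...#.: next=#  (t=0,i=23, bit2=1)
  nb ....#: next=.  (t=0,i=22, bit1=0)
  nb .....: next=.  (t=1,i=4, bit0=0)
  bits 11001011100000111011010001010100 = 3414406228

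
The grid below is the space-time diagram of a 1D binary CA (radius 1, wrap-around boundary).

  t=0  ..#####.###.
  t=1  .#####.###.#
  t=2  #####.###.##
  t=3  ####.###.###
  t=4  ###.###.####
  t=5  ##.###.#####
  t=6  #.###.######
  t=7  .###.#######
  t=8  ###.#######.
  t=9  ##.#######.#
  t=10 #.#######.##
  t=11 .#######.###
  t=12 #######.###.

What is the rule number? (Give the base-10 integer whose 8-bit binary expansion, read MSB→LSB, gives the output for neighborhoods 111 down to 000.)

  ###|#  b7=1 t=0,i=3
  ##.|.  b6=0 t=0,i=6
  #.#|#  b5=1 t=0,i=7
  #..|#  b4=1 t=0,i=11
  .##|#  b3=1 t=0,i=2
  .#.|#  b2=1 t=1,i=11
  ..#|#  b1=1 t=0,i=1
  ...|.  b0=0 t=0,i=0
  bits 10111110 = 190

190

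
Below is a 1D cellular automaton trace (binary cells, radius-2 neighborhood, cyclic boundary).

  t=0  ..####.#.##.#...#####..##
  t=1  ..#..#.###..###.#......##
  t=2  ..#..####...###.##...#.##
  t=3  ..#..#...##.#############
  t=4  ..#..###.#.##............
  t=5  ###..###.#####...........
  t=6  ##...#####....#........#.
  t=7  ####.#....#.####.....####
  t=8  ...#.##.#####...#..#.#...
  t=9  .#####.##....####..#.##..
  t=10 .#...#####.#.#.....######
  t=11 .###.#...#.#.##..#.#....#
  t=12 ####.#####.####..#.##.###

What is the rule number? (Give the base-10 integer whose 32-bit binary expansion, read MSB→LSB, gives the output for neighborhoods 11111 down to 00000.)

703748598

  ##### -> .   bit 31 = 0  t=0,i=18
  ####. -> .   bit 30 = 0  t=0,i=4
  ###.# -> #   bit 29 = 1  t=0,i=5
  ###.. -> .   bit 28 = 0  t=0,i=20
  ##.## -> #   bit 27 = 1  t=2,i=15
  ##.#. -> .   bit 26 = 0  t=0,i=6
  ##..# -> .   bit 25 = 0  t=0,i=0
  ##... -> #   bit 24 = 1  t=2,i=9
  #.### -> #   bit 23 = 1  t=1,i=7
  #.##. -> #   bit 22 = 1  t=0,i=9
  #.#.# -> #   bit 21 = 1  t=0,i=7
  #.#.. -> #   bit 20 = 1  t=0,i=12
  #..## -> .   bit 19 = 0  t=0,i=1
  #..#. -> .   bit 18 = 0  t=1,i=1
  #...# -> #   bit 17 = 1  t=0,i=14
  #.... -> .   bit 16 = 0  t=1,i=18
  .#### -> .   bit 15 = 0  t=0,i=3
  .###. -> #   bit 14 = 1  t=1,i=8
  .##.# -> .   bit 13 = 0  t=0,i=10
  .##.. -> #   bit 12 = 1  t=0,i=24
  .#.## -> #   bit 11 = 1  t=0,i=8
  .#.#. -> .   bit 10 = 0  t=8,i=20
  .#..# -> .   bit 9 = 0  t=1,i=3
  .#... -> #   bit 8 = 1  t=0,i=13
  ..### -> #   bit 7 = 1  t=0,i=2
  ..##. -> #   bit 6 = 1  t=0,i=23
  ..#.# -> #   bit 5 = 1  t=1,i=5
  ..#.. -> #   bit 4 = 1  t=1,i=2
  ...## -> .   bit 3 = 0  t=0,i=15
  ...#. -> #   bit 2 = 1  t=2,i=20
  ....# -> #   bit 1 = 1  t=1,i=21
  ..... -> .   bit 0 = 0  t=1,i=19
  bits 00101001111100100101100111110110 = 703748598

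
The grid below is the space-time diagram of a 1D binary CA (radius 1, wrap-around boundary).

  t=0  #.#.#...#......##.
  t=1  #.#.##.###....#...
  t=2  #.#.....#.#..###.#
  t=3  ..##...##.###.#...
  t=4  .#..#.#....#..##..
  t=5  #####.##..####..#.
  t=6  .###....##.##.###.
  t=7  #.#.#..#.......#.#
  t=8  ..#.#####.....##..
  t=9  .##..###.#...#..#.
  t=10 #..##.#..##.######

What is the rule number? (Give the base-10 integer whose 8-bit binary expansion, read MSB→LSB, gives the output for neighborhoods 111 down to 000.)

  ### -> #   bit 7 = 1  t=1,i=8
  ##. -> .   bit 6 = 0  t=0,i=16
  #.# -> .   bit 5 = 0  t=0,i=1
  #.. -> #   bit 4 = 1  t=0,i=5
  .## -> .   bit 3 = 0  t=0,i=15
  .#. -> #   bit 2 = 1  t=0,i=0
  ..# -> #   bit 1 = 1  t=0,i=7
  ... -> .   bit 0 = 0  t=0,i=6
  bits 10010110 = 150

150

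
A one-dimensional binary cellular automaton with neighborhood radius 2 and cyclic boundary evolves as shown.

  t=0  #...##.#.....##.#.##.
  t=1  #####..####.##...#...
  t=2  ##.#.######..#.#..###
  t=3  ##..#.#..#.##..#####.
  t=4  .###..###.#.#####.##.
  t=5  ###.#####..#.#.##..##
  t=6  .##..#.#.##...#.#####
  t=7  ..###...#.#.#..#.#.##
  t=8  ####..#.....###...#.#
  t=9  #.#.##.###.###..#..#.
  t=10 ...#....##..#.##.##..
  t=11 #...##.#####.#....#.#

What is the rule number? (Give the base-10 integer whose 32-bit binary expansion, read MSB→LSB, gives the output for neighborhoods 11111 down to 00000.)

  [31] ##### => .  t=1,i=2
  [30] ####. => #  t=1,i=3
  [29] ###.# => #  t=1,i=10
  [28] ###.. => .  t=1,i=4
  [27] ##.## => .  t=1,i=11
  [26] ##.#. => .  t=0,i=6
  [25] ##..# => #  t=1,i=5
  [24] ##... => .  t=1,i=14
  [23] #.### => .  t=2,i=5
  [22] #.##. => .  t=0,i=18
  [21] #.#.# => .  t=0,i=16
  [20] #.#.. => #  t=0,i=0
  [19] #..## => #  t=1,i=6
  [18] #..#. => #  t=2,i=12
  [17] #...# => #  t=0,i=2
  [16] #.... => #  t=0,i=9
  [15] .#### => #  t=1,i=1
  [14] .###. => #  t=4,i=2
  [13] .##.# => .  t=0,i=5
  [12] .##.. => #  t=1,i=13
  [11] .#.## => #  t=0,i=17
  [10] .#.#. => .  t=2,i=14
  [9] .#..# => #  t=2,i=16
  [8] .#... => #  t=0,i=1
  [7] ..### => #  t=1,i=0
  [6] ..##. => #  t=0,i=4
  [5] ..#.# => .  t=2,i=13
  [4] ..#.. => .  t=1,i=17
  [3] ...## => #  t=0,i=3
  [2] ...#. => .  t=1,i=16
  [1] ....# => .  t=0,i=11
  [0] ..... => #  t=0,i=10
  bits 01100010000111111101101111001001 = 1646255049

1646255049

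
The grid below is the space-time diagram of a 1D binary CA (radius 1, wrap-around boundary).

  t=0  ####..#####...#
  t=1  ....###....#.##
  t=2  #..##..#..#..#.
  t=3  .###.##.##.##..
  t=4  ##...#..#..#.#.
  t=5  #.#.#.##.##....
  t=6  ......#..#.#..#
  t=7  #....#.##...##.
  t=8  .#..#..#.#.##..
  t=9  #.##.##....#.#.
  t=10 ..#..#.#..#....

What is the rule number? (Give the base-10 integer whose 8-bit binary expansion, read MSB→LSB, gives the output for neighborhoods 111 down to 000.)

  ### -> .   bit 7 = 0  t=0,i=0
  ##. -> .   bit 6 = 0  t=0,i=3
  #.# -> .   bit 5 = 0  t=1,i=12
  #.. -> #   bit 4 = 1  t=0,i=4
  .## -> #   bit 3 = 1  t=0,i=6
  .#. -> .   bit 2 = 0  t=1,i=11
  ..# -> #   bit 1 = 1  t=0,i=5
  ... -> .   bit 0 = 0  t=0,i=12
  bits 00011010 = 26

26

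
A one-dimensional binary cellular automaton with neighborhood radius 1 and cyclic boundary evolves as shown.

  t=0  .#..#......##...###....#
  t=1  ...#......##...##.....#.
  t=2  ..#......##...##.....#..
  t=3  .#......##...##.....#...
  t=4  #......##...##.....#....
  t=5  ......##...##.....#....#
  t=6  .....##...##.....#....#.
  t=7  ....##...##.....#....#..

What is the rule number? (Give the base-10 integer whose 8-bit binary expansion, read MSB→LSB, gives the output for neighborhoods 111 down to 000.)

  ###|.  b7=0 t=0,i=17
  ##.|.  b6=0 t=0,i=12
  #.#|.  b5=0 t=0,i=0
  #..|.  b4=0 t=0,i=2
  .##|#  b3=1 t=0,i=11
  .#.|.  b2=0 t=0,i=1
  ..#|#  b1=1 t=0,i=3
  ...|.  b0=0 t=0,i=6
  bits 00001010 = 10

10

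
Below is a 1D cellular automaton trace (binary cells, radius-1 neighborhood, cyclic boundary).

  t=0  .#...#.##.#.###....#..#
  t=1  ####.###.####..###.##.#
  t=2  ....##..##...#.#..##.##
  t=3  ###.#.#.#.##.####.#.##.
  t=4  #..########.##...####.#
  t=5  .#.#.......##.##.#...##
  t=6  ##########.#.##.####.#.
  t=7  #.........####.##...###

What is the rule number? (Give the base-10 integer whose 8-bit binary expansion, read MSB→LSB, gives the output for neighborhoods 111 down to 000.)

  ### -> .   bit 7 = 0  t=0,i=13
  ##. -> .   bit 6 = 0  t=0,i=8
  #.# -> #   bit 5 = 1  t=0,i=0
  #.. -> #   bit 4 = 1  t=0,i=2
  .## -> #   bit 3 = 1  t=0,i=7
  .#. -> #   bit 2 = 1  t=0,i=1
  ..# -> .   bit 1 = 0  t=0,i=4
  ... -> #   bit 0 = 1  t=0,i=3
  bits 00111101 = 61

61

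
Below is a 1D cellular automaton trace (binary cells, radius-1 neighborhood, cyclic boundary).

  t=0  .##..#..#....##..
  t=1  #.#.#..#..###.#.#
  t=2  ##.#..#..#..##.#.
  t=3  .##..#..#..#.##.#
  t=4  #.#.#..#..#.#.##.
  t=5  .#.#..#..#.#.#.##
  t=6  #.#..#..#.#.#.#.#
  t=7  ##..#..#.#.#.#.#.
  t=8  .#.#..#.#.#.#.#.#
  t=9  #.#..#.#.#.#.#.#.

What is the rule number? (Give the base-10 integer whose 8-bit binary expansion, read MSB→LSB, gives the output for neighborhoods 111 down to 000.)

  ### -> .   bit 7 = 0  t=1,i=11
  ##. -> #   bit 6 = 1  t=0,i=2
  #.# -> #   bit 5 = 1  t=1,i=1
  #.. -> .   bit 4 = 0  t=0,i=3
  .## -> .   bit 3 = 0  t=0,i=1
  .#. -> .   bit 2 = 0  t=0,i=5
  ..# -> #   bit 1 = 1  t=0,i=0
  ... -> #   bit 0 = 1  t=0,i=10
  bits 01100011 = 99

99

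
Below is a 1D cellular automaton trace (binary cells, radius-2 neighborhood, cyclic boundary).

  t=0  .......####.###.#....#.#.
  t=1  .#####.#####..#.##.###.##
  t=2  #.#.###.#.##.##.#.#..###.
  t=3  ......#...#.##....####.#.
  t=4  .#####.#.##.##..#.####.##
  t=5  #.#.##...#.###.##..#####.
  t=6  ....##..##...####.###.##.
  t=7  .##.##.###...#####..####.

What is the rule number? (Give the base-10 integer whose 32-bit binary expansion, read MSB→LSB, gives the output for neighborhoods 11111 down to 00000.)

2019333095

  #####|.  b31=0 t=1,i=3
  ####.|#  b30=1 t=0,i=9
  ###.#|#  b29=1 t=0,i=10
  ###..|#  b28=1 t=1,i=11
  ##.##|#  b27=1 t=0,i=11
  ##.#.|.  b26=0 t=0,i=15
  ##..#|.  b25=0 t=1,i=12
  ##...|.  b24=0 t=3,i=14
  #.###|.  b23=0 t=0,i=12
  #.##.|#  b22=1 t=1,i=16
  #.#.#|.  b21=0 t=2,i=0
  #.#..|#  b20=1 t=0,i=16
  #..##|#  b19=1 t=2,i=20
  #..#.|#  b18=1 t=1,i=13
  #...#|.  b17=0 t=3,i=8
  #....|.  b16=0 t=0,i=0
  .####|#  b15=1 t=0,i=8
  .###.|.  b14=0 t=0,i=13
  .##.#|.  b13=0 t=1,i=17
  .##..|#  b12=1 t=3,i=13
  .#.##|.  b11=0 t=1,i=15
  .#.#.|.  b10=0 t=0,i=22
  .#..#|#  b9=1 t=2,i=19
  .#...|#  b8=1 t=0,i=17
  ..###|#  b7=1 t=0,i=7
  ..##.|#  b6=1 t=6,i=4
  ..#.#|#  b5=1 t=0,i=21
  ..#..|.  b4=0 t=3,i=6
  ...##|.  b3=0 t=0,i=6
  ...#.|#  b2=1 t=0,i=20
  ....#|#  b1=1 t=0,i=5
  .....|#  b0=1 t=0,i=1
  bits 01111000010111001001001111100111 = 2019333095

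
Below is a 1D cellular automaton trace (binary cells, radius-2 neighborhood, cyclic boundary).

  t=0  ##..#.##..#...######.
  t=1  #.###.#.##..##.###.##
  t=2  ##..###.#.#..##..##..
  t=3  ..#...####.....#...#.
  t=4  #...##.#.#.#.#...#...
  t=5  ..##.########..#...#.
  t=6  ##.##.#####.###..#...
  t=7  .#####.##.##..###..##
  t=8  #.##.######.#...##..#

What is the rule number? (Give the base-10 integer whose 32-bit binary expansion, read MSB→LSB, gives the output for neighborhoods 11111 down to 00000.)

  nb #####: next=#  (t=0,i=16, bit31=1)
  nb ####.: next=.  (t=0,i=18, bit30=0)
  nb ###.#: next=#  (t=0,i=19, bit29=1)
  nb ###..: next=#  (t=3,i=9, bit28=1)
  nb ##.##: next=#  (t=0,i=20, bit27=1)
  nb ##.#.: next=#  (t=1,i=5, bit26=1)
  nb ##..#: next=#  (t=0,i=2, bit25=1)
  nb ##...: next=.  (t=3,i=10, bit24=0)
  nb #.###: next=.  (t=1,i=2, bit23=0)
  nb #.##.: next=#  (t=0,i=0, bit22=1)
  nb #.#.#: next=#  (t=1,i=6, bit21=1)
  nb #.#..: next=.  (t=2,i=10, bit20=0)
  nb #..##: next=.  (t=1,i=11, bit19=0)
  nb #..#.: next=#  (t=0,i=3, bit18=1)
  nb #...#: next=#  (t=0,i=12, bit17=1)
  nb #....: next=#  (t=3,i=11, bit16=1)
  nb .####: next=#  (t=0,i=15, bit15=1)
  nb .###.: next=.  (t=1,i=3, bit14=0)
  nb .##.#: next=#  (t=1,i=13, bit13=1)
  nb .##..: next=.  (t=0,i=1, bit12=0)
  nb .#.##: next=.  (t=0,i=5, bit11=0)
  nb .#.#.: next=#  (t=2,i=9, bit10=1)
  nb .#..#: next=.  (t=2,i=11, bit9=0)
  nb .#...: next=.  (t=0,i=11, bit8=0)
  nb ..###: next=.  (t=0,i=14, bit7=0)
  nb ..##.: next=.  (t=1,i=12, bit6=0)
  nb ..#.#: next=#  (t=0,i=4, bit5=1)
  nb ..#..: next=.  (t=0,i=10, bit4=0)
  nb ...##: next=#  (t=0,i=13, bit3=1)
  nb ...#.: next=.  (t=3,i=1, bit2=0)
  nb ....#: next=#  (t=3,i=13, bit1=1)
  nb .....: next=.  (t=3,i=12, bit0=0)
  bits 10111110011001111010010000101010 = 3194463274

3194463274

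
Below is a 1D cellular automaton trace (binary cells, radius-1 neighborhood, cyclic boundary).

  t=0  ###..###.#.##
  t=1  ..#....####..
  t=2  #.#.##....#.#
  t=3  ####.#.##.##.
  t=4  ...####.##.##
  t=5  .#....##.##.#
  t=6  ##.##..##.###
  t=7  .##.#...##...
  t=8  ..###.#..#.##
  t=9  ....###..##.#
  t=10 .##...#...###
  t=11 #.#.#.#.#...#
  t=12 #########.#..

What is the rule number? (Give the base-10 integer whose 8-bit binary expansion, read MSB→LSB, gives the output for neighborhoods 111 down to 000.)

101

  nb ###: next=.  (t=0,i=0, bit7=0)
  nb ##.: next=#  (t=0,i=2, bit6=1)
  nb #.#: next=#  (t=0,i=8, bit5=1)
  nb #..: next=.  (t=0,i=3, bit4=0)
  nb .##: next=.  (t=0,i=5, bit3=0)
  nb .#.: next=#  (t=0,i=9, bit2=1)
  nb ..#: next=.  (t=0,i=4, bit1=0)
  nb ...: next=#  (t=1,i=0, bit0=1)
  bits 01100101 = 101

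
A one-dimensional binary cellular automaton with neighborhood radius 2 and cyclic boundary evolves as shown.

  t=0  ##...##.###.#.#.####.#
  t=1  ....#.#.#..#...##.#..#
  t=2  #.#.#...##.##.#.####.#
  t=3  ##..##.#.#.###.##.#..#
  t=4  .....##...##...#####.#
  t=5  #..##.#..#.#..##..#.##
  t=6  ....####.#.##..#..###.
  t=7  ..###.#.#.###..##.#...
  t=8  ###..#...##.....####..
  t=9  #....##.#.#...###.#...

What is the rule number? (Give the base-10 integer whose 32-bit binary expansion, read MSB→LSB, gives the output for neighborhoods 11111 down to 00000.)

1154497466

  #####|.  b31=0 t=4,i=17
  ####.|#  b30=1 t=0,i=18
  ###.#|.  b29=0 t=0,i=10
  ###..|.  b28=0 t=0,i=1
  ##.##|.  b27=0 t=0,i=7
  ##.#.|#  b26=1 t=0,i=11
  ##..#|.  b25=0 t=3,i=2
  ##...|.  b24=0 t=0,i=2
  #.###|#  b23=1 t=0,i=8
  #.##.|#  b22=1 t=2,i=11
  #.#.#|.  b21=0 t=0,i=12
  #.#..|#  b20=1 t=1,i=8
  #..##|.  b19=0 t=3,i=3
  #..#.|.  b18=0 t=1,i=10
  #...#|.  b17=0 t=0,i=3
  #....|.  b16=0 t=1,i=1
  .####|.  b15=0 t=0,i=17
  .###.|.  b14=0 t=0,i=0
  .##.#|#  b13=1 t=0,i=6
  .##..|#  b12=1 t=4,i=6
  .#.##|#  b11=1 t=0,i=15
  .#.#.|.  b10=0 t=0,i=13
  .#..#|#  b9=1 t=1,i=9
  .#...|#  b8=1 t=1,i=0
  ..###|#  b7=1 t=3,i=21
  ..##.|.  b6=0 t=0,i=5
  ..#.#|#  b5=1 t=1,i=4
  ..#..|#  b4=1 t=1,i=11
  ...##|#  b3=1 t=0,i=4
  ...#.|.  b2=0 t=1,i=3
  ....#|#  b1=1 t=1,i=2
  .....|.  b0=0 t=4,i=2
  bits 01000100110100000011101110111010 = 1154497466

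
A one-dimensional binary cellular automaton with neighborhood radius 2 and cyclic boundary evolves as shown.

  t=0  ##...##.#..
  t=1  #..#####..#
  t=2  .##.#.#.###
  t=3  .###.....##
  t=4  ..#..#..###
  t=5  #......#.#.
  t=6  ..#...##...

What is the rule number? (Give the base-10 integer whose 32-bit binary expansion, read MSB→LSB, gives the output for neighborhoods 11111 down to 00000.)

1716248684

  #####|.  b31=0 t=1,i=5
  ####.|#  b30=1 t=1,i=6
  ###.#|#  b29=1 t=2,i=10
  ###..|.  b28=0 t=1,i=7
  ##.##|.  b27=0 t=2,i=0
  ##.#.|#  b26=1 t=0,i=7
  ##..#|#  b25=1 t=1,i=1
  ##...|.  b24=0 t=0,i=2
  #.###|.  b23=0 t=2,i=8
  #.##.|#  b22=1 t=2,i=1
  #.#.#|.  b21=0 t=2,i=4
  #.#..|.  b20=0 t=0,i=8
  #..##|#  b19=1 t=0,i=10
  #..#.|.  b18=0 t=4,i=1
  #...#|#  b17=1 t=0,i=3
  #....|#  b16=1 t=3,i=5
  .####|#  b15=1 t=1,i=4
  .###.|#  b14=1 t=2,i=9
  .##.#|#  b13=1 t=0,i=6
  .##..|.  b12=0 t=0,i=1
  .#.##|.  b11=0 t=2,i=7
  .#.#.|.  b10=0 t=2,i=5
  .#..#|.  b9=0 t=0,i=9
  .#...|.  b8=0 t=5,i=1
  ..###|.  b7=0 t=1,i=3
  ..##.|#  b6=1 t=0,i=0
  ..#.#|#  b5=1 t=5,i=7
  ..#..|.  b4=0 t=4,i=2
  ...##|#  b3=1 t=0,i=4
  ...#.|#  b2=1 t=5,i=6
  ....#|.  b1=0 t=3,i=7
  .....|.  b0=0 t=3,i=6
  bits 01100110010010111110000001101100 = 1716248684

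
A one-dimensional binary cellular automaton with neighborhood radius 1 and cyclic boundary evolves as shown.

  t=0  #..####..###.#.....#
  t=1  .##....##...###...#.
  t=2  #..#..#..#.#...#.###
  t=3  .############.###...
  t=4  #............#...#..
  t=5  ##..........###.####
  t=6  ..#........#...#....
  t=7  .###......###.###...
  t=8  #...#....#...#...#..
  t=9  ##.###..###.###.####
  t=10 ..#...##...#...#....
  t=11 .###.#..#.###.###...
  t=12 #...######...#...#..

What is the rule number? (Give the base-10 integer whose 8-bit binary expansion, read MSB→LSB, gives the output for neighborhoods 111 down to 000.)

54

  nb ###: next=.  (t=0,i=4, bit7=0)
  nb ##.: next=.  (t=0,i=0, bit6=0)
  nb #.#: next=#  (t=0,i=12, bit5=1)
  nb #..: next=#  (t=0,i=1, bit4=1)
  nb .##: next=.  (t=0,i=3, bit3=0)
  nb .#.: next=#  (t=0,i=13, bit2=1)
  nb ..#: next=#  (t=0,i=2, bit1=1)
  nb ...: next=.  (t=0,i=15, bit0=0)
  bits 00110110 = 54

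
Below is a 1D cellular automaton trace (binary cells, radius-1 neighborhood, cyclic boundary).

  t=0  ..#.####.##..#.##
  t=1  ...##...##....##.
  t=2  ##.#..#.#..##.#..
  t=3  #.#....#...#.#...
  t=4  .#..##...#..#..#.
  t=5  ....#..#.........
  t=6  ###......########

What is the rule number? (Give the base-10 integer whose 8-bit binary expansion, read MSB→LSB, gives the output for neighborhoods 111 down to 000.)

  ###|.  b7=0 t=0,i=5
  ##.|.  b6=0 t=0,i=7
  #.#|#  b5=1 t=0,i=3
  #..|.  b4=0 t=0,i=0
  .##|#  b3=1 t=0,i=4
  .#.|.  b2=0 t=0,i=2
  ..#|.  b1=0 t=0,i=1
  ...|#  b0=1 t=1,i=0
  bits 00101001 = 41

41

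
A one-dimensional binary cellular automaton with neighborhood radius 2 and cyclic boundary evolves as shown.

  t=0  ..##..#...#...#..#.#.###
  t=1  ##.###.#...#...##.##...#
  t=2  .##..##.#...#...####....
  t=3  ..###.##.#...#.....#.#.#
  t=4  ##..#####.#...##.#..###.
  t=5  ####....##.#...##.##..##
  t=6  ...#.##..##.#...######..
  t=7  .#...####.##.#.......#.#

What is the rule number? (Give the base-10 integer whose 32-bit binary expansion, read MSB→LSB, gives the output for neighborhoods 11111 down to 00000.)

1047344898

  [31] ##### => .  t=4,i=6
  [30] ####. => .  t=2,i=18
  [29] ###.# => #  t=1,i=1
  [28] ###.. => #  t=0,i=23
  [27] ##.## => #  t=1,i=2
  [26] ##.#. => #  t=1,i=6
  [25] ##..# => #  t=0,i=0
  [24] ##... => .  t=1,i=20
  [23] #.### => .  t=0,i=21
  [22] #.##. => #  t=1,i=18
  [21] #.#.# => #  t=0,i=19
  [20] #.#.. => .  t=1,i=7
  [19] #..## => #  t=0,i=1
  [18] #..#. => #  t=0,i=5
  [17] #...# => .  t=0,i=8
  [16] #.... => #  t=2,i=21
  [15] .#### => .  t=2,i=17
  [14] .###. => .  t=0,i=22
  [13] .##.# => #  t=1,i=16
  [12] .##.. => #  t=0,i=3
  [11] .#.## => .  t=0,i=20
  [10] .#.#. => #  t=0,i=18
  [9] .#..# => #  t=0,i=15
  [8] .#... => #  t=0,i=7
  [7] ..### => .  t=1,i=23
  [6] ..##. => .  t=0,i=2
  [5] ..#.# => .  t=0,i=17
  [4] ..#.. => .  t=0,i=6
  [3] ...## => .  t=1,i=14
  [2] ...#. => .  t=0,i=9
  [1] ....# => #  t=2,i=23
  [0] ..... => .  t=2,i=22
  bits 00111110011011010011011100000010 = 1047344898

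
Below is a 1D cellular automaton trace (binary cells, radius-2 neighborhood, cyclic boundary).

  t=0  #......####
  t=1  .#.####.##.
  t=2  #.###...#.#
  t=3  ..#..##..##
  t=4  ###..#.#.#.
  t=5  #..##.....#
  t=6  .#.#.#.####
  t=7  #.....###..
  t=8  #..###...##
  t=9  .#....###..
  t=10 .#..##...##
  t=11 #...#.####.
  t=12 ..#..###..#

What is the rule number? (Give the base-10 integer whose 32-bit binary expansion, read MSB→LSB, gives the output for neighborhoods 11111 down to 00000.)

2277935195

  nb #####: next=#  (t=0,i=9, bit31=1)
  nb ####.: next=.  (t=0,i=10, bit30=0)
  nb ###.#: next=.  (t=1,i=6, bit29=0)
  nb ###..: next=.  (t=0,i=0, bit28=0)
  nb ##.##: next=.  (t=1,i=7, bit27=0)
  nb ##.#.: next=#  (t=6,i=0, bit26=1)
  nb ##..#: next=#  (t=1,i=10, bit25=1)
  nb ##...: next=#  (t=0,i=1, bit24=1)
  nb #.###: next=#  (t=1,i=3, bit23=1)
  nb #.##.: next=#  (t=1,i=8, bit22=1)
  nb #.#.#: next=.  (t=4,i=7, bit21=0)
  nb #.#..: next=.  (t=10,i=1, bit20=0)
  nb #..##: next=.  (t=3,i=4, bit19=0)
  nb #..#.: next=#  (t=1,i=0, bit18=1)
  nb #...#: next=#  (t=2,i=6, bit17=1)
  nb #....: next=.  (t=0,i=2, bit16=0)
  nb .####: next=#  (t=0,i=8, bit15=1)
  nb .###.: next=.  (t=2,i=3, bit14=0)
  nb .##.#: next=.  (t=2,i=0, bit13=0)
  nb .##..: next=.  (t=1,i=9, bit12=0)
  nb .#.##: next=#  (t=1,i=2, bit11=1)
  nb .#.#.: next=.  (t=4,i=6, bit10=0)
  nb .#..#: next=.  (t=3,i=3, bit9=0)
  nb .#...: next=.  (t=7,i=1, bit8=0)
  nb ..###: next=.  (t=0,i=7, bit7=0)
  nb ..##.: next=#  (t=3,i=5, bit6=1)
  nb ..#.#: next=.  (t=1,i=1, bit5=0)
  nb ..#..: next=#  (t=3,i=2, bit4=1)
  nb ...##: next=#  (t=0,i=6, bit3=1)
  nb ...#.: next=.  (t=2,i=7, bit2=0)
  nb ....#: next=#  (t=0,i=5, bit1=1)
  nb .....: next=#  (t=0,i=3, bit0=1)
  bits 10000111110001101000100001011011 = 2277935195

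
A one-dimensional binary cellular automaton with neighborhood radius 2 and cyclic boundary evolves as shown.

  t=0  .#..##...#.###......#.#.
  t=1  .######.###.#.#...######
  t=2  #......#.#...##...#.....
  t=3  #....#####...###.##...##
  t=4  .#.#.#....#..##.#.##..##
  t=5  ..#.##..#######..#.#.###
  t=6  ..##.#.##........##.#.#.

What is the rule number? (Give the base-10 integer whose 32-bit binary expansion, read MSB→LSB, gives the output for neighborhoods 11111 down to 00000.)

  ##### -> .   bit 31 = 0  t=1,i=3
  ####. -> .   bit 30 = 0  t=1,i=5
  ###.# -> .   bit 29 = 0  t=1,i=6
  ###.. -> .   bit 28 = 0  t=0,i=13
  ##.## -> #   bit 27 = 1  t=1,i=0
  ##.#. -> .   bit 26 = 0  t=1,i=11
  ##..# -> .   bit 25 = 0  t=4,i=20
  ##... -> #   bit 24 = 1  t=0,i=6
  #.### -> .   bit 23 = 0  t=0,i=11
  #.##. -> .   bit 22 = 0  t=3,i=17
  #.#.# -> .   bit 21 = 0  t=1,i=12
  #.#.. -> #   bit 20 = 1  t=0,i=22
  #..## -> #   bit 19 = 1  t=0,i=3
  #..#. -> .   bit 18 = 0  t=0,i=0
  #...# -> .   bit 17 = 0  t=0,i=7
  #.... -> .   bit 16 = 0  t=0,i=15
  .#### -> .   bit 15 = 0  t=1,i=2
  .###. -> #   bit 14 = 1  t=0,i=12
  .##.# -> #   bit 13 = 1  t=4,i=14
  .##.. -> #   bit 12 = 1  t=0,i=5
  .#.## -> #   bit 11 = 1  t=0,i=10
  .#.#. -> #   bit 10 = 1  t=0,i=21
  .#..# -> #   bit 9 = 1  t=0,i=2
  .#... -> .   bit 8 = 0  t=1,i=15
  ..### -> #   bit 7 = 1  t=1,i=18
  ..##. -> #   bit 6 = 1  t=0,i=4
  ..#.# -> #   bit 5 = 1  t=0,i=9
  ..#.. -> #   bit 4 = 1  t=0,i=1
  ...## -> .   bit 3 = 0  t=1,i=17
  ...#. -> #   bit 2 = 1  t=0,i=8
  ....# -> #   bit 1 = 1  t=0,i=18
  ..... -> .   bit 0 = 0  t=0,i=16
  bits 00001001000110000111111011110110 = 152600310

152600310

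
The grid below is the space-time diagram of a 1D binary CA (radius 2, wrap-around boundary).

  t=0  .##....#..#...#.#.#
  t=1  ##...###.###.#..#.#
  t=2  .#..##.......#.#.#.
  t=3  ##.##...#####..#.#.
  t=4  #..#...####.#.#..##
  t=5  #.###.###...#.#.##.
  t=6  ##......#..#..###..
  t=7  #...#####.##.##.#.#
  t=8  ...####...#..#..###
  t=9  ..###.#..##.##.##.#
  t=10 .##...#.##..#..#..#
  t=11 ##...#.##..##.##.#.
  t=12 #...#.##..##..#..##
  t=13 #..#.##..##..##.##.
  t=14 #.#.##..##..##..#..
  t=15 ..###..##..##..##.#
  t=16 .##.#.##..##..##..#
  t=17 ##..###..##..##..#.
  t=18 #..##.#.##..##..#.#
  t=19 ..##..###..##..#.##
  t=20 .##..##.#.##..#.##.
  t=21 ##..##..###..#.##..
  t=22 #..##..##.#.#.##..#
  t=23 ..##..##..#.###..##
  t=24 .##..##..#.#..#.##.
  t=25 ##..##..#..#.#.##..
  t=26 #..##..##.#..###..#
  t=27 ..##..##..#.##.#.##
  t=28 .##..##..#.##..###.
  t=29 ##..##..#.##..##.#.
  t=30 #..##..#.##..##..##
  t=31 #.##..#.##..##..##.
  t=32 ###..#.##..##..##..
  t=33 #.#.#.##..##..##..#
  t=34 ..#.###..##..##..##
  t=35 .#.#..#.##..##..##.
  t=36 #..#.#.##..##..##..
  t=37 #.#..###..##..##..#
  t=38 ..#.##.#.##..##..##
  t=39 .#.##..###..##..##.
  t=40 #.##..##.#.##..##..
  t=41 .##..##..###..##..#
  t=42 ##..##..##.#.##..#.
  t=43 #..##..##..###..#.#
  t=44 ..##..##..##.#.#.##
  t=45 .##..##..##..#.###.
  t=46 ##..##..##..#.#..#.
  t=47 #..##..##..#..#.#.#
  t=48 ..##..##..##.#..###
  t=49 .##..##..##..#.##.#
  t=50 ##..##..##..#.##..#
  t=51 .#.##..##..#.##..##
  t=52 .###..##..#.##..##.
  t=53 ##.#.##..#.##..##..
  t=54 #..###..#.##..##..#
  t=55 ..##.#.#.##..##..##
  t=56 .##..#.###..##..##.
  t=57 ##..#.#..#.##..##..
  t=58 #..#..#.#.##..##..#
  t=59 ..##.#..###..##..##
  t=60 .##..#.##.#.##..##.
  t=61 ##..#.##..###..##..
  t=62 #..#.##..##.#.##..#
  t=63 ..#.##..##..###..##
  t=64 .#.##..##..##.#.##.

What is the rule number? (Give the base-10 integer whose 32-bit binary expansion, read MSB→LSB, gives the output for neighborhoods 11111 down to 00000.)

  nb #####: next=#  (t=3,i=10, bit31=1)
  nb ####.: next=.  (t=3,i=11, bit30=0)
  nb ###.#: next=.  (t=1,i=7, bit29=0)
  nb ###..: next=#  (t=1,i=1, bit28=1)
  nb ##.##: next=.  (t=1,i=8, bit27=0)
  nb ##.#.: next=.  (t=1,i=12, bit26=0)
  nb ##..#: next=.  (t=3,i=13, bit25=0)
  nb ##...: next=.  (t=0,i=3, bit24=0)
  nb #.###: next=.  (t=1,i=9, bit23=0)
  nb #.##.: next=#  (t=0,i=1, bit22=1)
  nb #.#.#: next=#  (t=0,i=16, bit21=1)
  nb #.#..: next=#  (t=1,i=13, bit20=1)
  nb #..##: next=#  (t=2,i=3, bit19=1)
  nb #..#.: next=#  (t=0,i=9, bit18=1)
  nb #...#: next=.  (t=0,i=12, bit17=0)
  nb #....: next=.  (t=0,i=4, bit16=0)
  nb .####: next=#  (t=3,i=9, bit15=1)
  nb .###.: next=.  (t=1,i=0, bit14=0)
  nb .##.#: next=.  (t=3,i=1, bit13=0)
  nb .##..: next=.  (t=0,i=2, bit12=0)
  nb .#.##: next=#  (t=0,i=0, bit11=1)
  nb .#.#.: next=.  (t=0,i=15, bit10=0)
  nb .#..#: next=.  (t=0,i=8, bit9=0)
  nb .#...: next=#  (t=0,i=11, bit8=1)
  nb ..###: next=#  (t=1,i=5, bit7=1)
  nb ..##.: next=#  (t=2,i=4, bit6=1)
  nb ..#.#: next=.  (t=0,i=14, bit5=0)
  nb ..#..: next=#  (t=0,i=7, bit4=1)
  nb ...##: next=#  (t=1,i=4, bit3=1)
  nb ...#.: next=#  (t=0,i=6, bit2=1)
  nb ....#: next=#  (t=0,i=5, bit1=1)
  nb .....: next=#  (t=2,i=8, bit0=1)
  bits 10010000011111001000100111011111 = 2424080863

2424080863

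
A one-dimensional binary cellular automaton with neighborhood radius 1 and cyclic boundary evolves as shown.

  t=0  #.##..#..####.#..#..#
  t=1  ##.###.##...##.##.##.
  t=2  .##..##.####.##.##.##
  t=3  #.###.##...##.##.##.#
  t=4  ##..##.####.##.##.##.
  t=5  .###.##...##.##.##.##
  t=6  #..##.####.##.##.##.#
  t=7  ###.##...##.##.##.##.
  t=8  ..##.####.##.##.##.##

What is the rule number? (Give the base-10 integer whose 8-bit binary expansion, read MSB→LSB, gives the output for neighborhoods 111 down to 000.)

  ###|.  b7=0 t=0,i=10
  ##.|#  b6=1 t=0,i=0
  #.#|#  b5=1 t=0,i=1
  #..|#  b4=1 t=0,i=4
  .##|.  b3=0 t=0,i=2
  .#.|.  b2=0 t=0,i=6
  ..#|#  b1=1 t=0,i=5
  ...|#  b0=1 t=1,i=10
  bits 01110011 = 115

115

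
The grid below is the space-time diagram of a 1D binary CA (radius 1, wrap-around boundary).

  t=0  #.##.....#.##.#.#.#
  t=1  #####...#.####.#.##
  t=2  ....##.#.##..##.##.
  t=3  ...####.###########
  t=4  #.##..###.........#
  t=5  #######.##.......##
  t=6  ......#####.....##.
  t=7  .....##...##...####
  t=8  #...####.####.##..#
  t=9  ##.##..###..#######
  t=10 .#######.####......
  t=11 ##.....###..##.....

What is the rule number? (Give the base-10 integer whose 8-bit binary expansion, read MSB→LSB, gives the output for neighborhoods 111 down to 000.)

122

  nb ###: next=.  (t=1,i=0, bit7=0)
  nb ##.: next=#  (t=0,i=0, bit6=1)
  nb #.#: next=#  (t=0,i=1, bit5=1)
  nb #..: next=#  (t=0,i=4, bit4=1)
  nb .##: next=#  (t=0,i=2, bit3=1)
  nb .#.: next=.  (t=0,i=9, bit2=0)
  nb ..#: next=#  (t=0,i=8, bit1=1)
  nb ...: next=.  (t=0,i=5, bit0=0)
  bits 01111010 = 122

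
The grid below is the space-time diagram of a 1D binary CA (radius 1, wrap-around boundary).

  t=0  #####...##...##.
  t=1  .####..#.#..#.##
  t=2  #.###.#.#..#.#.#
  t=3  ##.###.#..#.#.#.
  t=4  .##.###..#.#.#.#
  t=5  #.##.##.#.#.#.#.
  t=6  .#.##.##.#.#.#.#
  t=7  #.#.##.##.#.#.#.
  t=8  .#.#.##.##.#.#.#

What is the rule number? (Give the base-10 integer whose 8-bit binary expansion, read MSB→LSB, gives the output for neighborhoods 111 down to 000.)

226

  ### -> #   bit 7 = 1  t=0,i=1
  ##. -> #   bit 6 = 1  t=0,i=4
  #.# -> #   bit 5 = 1  t=0,i=15
  #.. -> .   bit 4 = 0  t=0,i=5
  .## -> .   bit 3 = 0  t=0,i=0
  .#. -> .   bit 2 = 0  t=1,i=7
  ..# -> #   bit 1 = 1  t=0,i=7
  ... -> .   bit 0 = 0  t=0,i=6
  bits 11100010 = 226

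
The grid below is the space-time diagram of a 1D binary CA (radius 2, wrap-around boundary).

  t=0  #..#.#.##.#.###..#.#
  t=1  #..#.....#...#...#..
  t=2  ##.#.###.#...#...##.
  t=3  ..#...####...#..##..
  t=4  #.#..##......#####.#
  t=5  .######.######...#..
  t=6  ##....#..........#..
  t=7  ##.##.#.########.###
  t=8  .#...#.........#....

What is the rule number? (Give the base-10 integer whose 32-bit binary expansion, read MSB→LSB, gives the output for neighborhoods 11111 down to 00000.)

605639419

  #####|.  b31=0 t=4,i=15
  ####.|.  b30=0 t=3,i=8
  ###.#|#  b29=1 t=2,i=7
  ###..|.  b28=0 t=0,i=14
  ##.##|.  b27=0 t=2,i=19
  ##.#.|#  b26=1 t=0,i=9
  ##..#|.  b25=0 t=0,i=1
  ##...|.  b24=0 t=3,i=10
  #.###|.  b23=0 t=0,i=12
  #.##.|.  b22=0 t=0,i=7
  #.#.#|.  b21=0 t=0,i=5
  #.#..|#  b20=1 t=2,i=9
  #..##|#  b19=1 t=3,i=15
  #..#.|.  b18=0 t=0,i=2
  #...#|.  b17=0 t=1,i=11
  #....|#  b16=1 t=1,i=5
  .####|.  b15=0 t=3,i=7
  .###.|#  b14=1 t=0,i=13
  .##.#|.  b13=0 t=0,i=8
  .##..|#  b12=1 t=0,i=0
  .#.##|.  b11=0 t=0,i=6
  .#.#.|.  b10=0 t=0,i=4
  .#..#|#  b9=1 t=1,i=1
  .#...|.  b8=0 t=1,i=4
  ..###|#  b7=1 t=3,i=6
  ..##.|#  b6=1 t=2,i=17
  ..#.#|#  b5=1 t=0,i=3
  ..#..|#  b4=1 t=1,i=0
  ...##|#  b3=1 t=2,i=16
  ...#.|.  b2=0 t=1,i=8
  ....#|#  b1=1 t=1,i=7
  .....|#  b0=1 t=1,i=6
  bits 00100100000110010101001011111011 = 605639419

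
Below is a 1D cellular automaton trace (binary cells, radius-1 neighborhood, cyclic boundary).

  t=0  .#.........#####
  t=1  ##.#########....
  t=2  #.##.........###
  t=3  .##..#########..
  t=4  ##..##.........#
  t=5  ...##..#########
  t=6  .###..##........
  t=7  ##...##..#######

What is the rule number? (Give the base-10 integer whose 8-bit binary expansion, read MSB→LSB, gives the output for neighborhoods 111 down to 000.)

  ### -> .   bit 7 = 0  t=0,i=12
  ##. -> .   bit 6 = 0  t=0,i=15
  #.# -> #   bit 5 = 1  t=0,i=0
  #.. -> .   bit 4 = 0  t=0,i=2
  .## -> #   bit 3 = 1  t=0,i=11
  .#. -> #   bit 2 = 1  t=0,i=1
  ..# -> #   bit 1 = 1  t=0,i=10
  ... -> #   bit 0 = 1  t=0,i=3
  bits 00101111 = 47

47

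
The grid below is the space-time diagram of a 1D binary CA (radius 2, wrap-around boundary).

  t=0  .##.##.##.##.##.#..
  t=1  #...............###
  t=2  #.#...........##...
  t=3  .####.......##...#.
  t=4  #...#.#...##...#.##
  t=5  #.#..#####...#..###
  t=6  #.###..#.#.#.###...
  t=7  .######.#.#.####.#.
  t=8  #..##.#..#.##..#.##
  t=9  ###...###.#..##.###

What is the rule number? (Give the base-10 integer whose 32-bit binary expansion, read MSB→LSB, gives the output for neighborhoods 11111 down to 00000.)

  #####|#  b31=1 t=5,i=7
  ####.|.  b30=0 t=1,i=18
  ###.#|#  b29=1 t=5,i=0
  ###..|#  b28=1 t=1,i=0
  ##.##|.  b27=0 t=0,i=3
  ##.#.|.  b26=0 t=0,i=15
  ##..#|#  b25=1 t=6,i=5
  ##...|.  b24=0 t=1,i=1
  #.###|#  b23=1 t=4,i=17
  #.##.|.  b22=0 t=0,i=4
  #.#.#|.  b21=0 t=6,i=9
  #.#..|#  b20=1 t=0,i=16
  #..##|#  b19=1 t=3,i=0
  #..#.|#  b18=1 t=6,i=6
  #...#|#  b17=1 t=0,i=18
  #....|#  b16=1 t=1,i=2
  .####|.  b15=0 t=1,i=17
  .###.|#  b14=1 t=4,i=18
  .##.#|.  b13=0 t=0,i=2
  .##..|.  b12=0 t=2,i=15
  .#.##|#  b11=1 t=4,i=16
  .#.#.|#  b10=1 t=2,i=1
  .#..#|#  b9=1 t=3,i=18
  .#...|#  b8=1 t=0,i=17
  ..###|.  b7=0 t=1,i=16
  ..##.|.  b6=0 t=0,i=1
  ..#.#|.  b5=0 t=2,i=0
  ..#..|#  b4=1 t=3,i=17
  ...##|#  b3=1 t=0,i=0
  ...#.|.  b2=0 t=2,i=18
  ....#|#  b1=1 t=1,i=14
  .....|.  b0=0 t=1,i=3
  bits 10110010100111110100111100011010 = 2996784922

2996784922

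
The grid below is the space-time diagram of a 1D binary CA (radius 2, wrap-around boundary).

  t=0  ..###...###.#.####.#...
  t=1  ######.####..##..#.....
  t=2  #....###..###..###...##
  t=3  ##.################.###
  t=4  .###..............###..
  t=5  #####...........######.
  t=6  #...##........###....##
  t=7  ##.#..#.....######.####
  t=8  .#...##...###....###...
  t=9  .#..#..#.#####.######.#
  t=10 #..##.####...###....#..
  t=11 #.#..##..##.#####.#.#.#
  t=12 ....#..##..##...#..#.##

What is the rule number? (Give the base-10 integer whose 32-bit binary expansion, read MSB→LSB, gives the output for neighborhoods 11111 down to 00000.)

  [31] ##### => .  t=1,i=2
  [30] ####. => .  t=0,i=16
  [29] ###.# => #  t=0,i=10
  [28] ###.. => #  t=0,i=4
  [27] ##.## => #  t=1,i=6
  [26] ##.#. => .  t=0,i=11
  [25] ##..# => #  t=1,i=11
  [24] ##... => #  t=0,i=5
  [23] #.### => #  t=0,i=14
  [22] #.##. => #  t=11,i=22
  [21] #.#.# => .  t=0,i=12
  [20] #.#.. => .  t=0,i=19
  [19] #..## => #  t=1,i=12
  [18] #..#. => #  t=1,i=16
  [17] #...# => .  t=0,i=6
  [16] #.... => .  t=0,i=21
  [15] .#### => .  t=0,i=15
  [14] .###. => #  t=0,i=3
  [13] .##.# => .  t=10,i=4
  [12] .##.. => .  t=1,i=14
  [11] .#.## => #  t=0,i=13
  [10] .#.#. => #  t=9,i=0
  [9] .#..# => .  t=7,i=4
  [8] .#... => .  t=0,i=20
  [7] ..### => #  t=0,i=2
  [6] ..##. => .  t=1,i=13
  [5] ..#.# => #  t=9,i=7
  [4] ..#.. => #  t=1,i=17
  [3] ...## => #  t=0,i=1
  [2] ...#. => .  t=8,i=0
  [1] ....# => #  t=0,i=0
  [0] ..... => .  t=0,i=22
  bits 00111011110011000100110010111010 = 1003244730

1003244730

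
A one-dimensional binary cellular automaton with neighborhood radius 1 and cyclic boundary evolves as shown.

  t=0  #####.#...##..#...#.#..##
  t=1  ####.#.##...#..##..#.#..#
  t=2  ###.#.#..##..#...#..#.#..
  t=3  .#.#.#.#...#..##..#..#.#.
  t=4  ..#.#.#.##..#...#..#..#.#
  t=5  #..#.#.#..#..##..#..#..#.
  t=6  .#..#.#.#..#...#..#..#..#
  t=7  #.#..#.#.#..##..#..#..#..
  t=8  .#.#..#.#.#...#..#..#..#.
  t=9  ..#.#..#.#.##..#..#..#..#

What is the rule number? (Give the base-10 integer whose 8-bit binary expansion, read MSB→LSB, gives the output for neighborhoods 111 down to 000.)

177

  nb ###: next=#  (t=0,i=0, bit7=1)
  nb ##.: next=.  (t=0,i=4, bit6=0)
  nb #.#: next=#  (t=0,i=5, bit5=1)
  nb #..: next=#  (t=0,i=7, bit4=1)
  nb .##: next=.  (t=0,i=10, bit3=0)
  nb .#.: next=.  (t=0,i=6, bit2=0)
  nb ..#: next=.  (t=0,i=9, bit1=0)
  nb ...: next=#  (t=0,i=8, bit0=1)
  bits 10110001 = 177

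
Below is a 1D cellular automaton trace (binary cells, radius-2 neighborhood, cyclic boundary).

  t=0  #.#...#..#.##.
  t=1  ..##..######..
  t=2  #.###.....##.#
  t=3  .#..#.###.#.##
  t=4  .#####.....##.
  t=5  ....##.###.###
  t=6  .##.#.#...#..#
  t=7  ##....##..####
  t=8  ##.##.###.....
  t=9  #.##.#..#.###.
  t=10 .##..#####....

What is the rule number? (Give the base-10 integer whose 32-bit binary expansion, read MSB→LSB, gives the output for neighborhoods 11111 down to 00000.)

1515527027

  [31] ##### => .  t=1,i=8
  [30] ####. => #  t=1,i=10
  [29] ###.# => .  t=3,i=8
  [28] ###.. => #  t=1,i=11
  [27] ##.## => #  t=2,i=1
  [26] ##.#. => .  t=0,i=13
  [25] ##..# => #  t=1,i=4
  [24] ##... => .  t=1,i=12
  [23] #.### => .  t=2,i=2
  [22] #.##. => #  t=0,i=11
  [21] #.#.# => .  t=0,i=0
  [20] #.#.. => #  t=0,i=2
  [19] #..## => .  t=1,i=5
  [18] #..#. => #  t=0,i=8
  [17] #...# => .  t=0,i=4
  [16] #.... => #  t=1,i=13
  [15] .#### => .  t=1,i=7
  [14] .###. => .  t=2,i=3
  [13] .##.# => .  t=0,i=12
  [12] .##.. => #  t=1,i=3
  [11] .#.## => #  t=0,i=10
  [10] .#.#. => .  t=0,i=1
  [9] .#..# => #  t=0,i=7
  [8] .#... => #  t=0,i=3
  [7] ..### => .  t=1,i=6
  [6] ..##. => #  t=1,i=2
  [5] ..#.# => #  t=0,i=9
  [4] ..#.. => #  t=0,i=6
  [3] ...## => .  t=1,i=1
  [2] ...#. => .  t=0,i=5
  [1] ....# => #  t=1,i=0
  [0] ..... => #  t=2,i=7
  bits 01011010010101010001101101110011 = 1515527027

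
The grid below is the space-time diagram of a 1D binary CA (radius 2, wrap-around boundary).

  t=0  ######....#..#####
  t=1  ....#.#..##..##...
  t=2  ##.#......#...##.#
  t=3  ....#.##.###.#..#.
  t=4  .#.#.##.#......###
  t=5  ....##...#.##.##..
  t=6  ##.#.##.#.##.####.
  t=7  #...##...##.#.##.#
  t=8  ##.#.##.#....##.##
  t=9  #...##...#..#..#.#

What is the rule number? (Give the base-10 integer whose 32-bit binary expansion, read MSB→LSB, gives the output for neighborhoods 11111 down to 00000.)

  ##### -> .   bit 31 = 0  t=0,i=0
  ####. -> #   bit 30 = 1  t=0,i=4
  ###.# -> .   bit 29 = 0  t=2,i=1
  ###.. -> .   bit 28 = 0  t=0,i=5
  ##.## -> #   bit 27 = 1  t=2,i=16
  ##.#. -> .   bit 26 = 0  t=2,i=2
  ##..# -> .   bit 25 = 0  t=1,i=11
  ##... -> #   bit 24 = 1  t=0,i=6
  #.### -> .   bit 23 = 0  t=2,i=17
  #.##. -> #   bit 22 = 1  t=3,i=6
  #.#.# -> .   bit 21 = 0  t=4,i=1
  #.#.. -> .   bit 20 = 0  t=1,i=6
  #..## -> .   bit 19 = 0  t=0,i=12
  #..#. -> #   bit 18 = 1  t=3,i=15
  #...# -> .   bit 17 = 0  t=2,i=12
  #.... -> .   bit 16 = 0  t=0,i=7
  .#### -> #   bit 15 = 1  t=0,i=14
  .###. -> .   bit 14 = 0  t=2,i=0
  .##.# -> .   bit 13 = 0  t=2,i=15
  .##.. -> #   bit 12 = 1  t=1,i=10
  .#.## -> #   bit 11 = 1  t=3,i=5
  .#.#. -> .   bit 10 = 0  t=1,i=5
  .#..# -> .   bit 9 = 0  t=0,i=11
  .#... -> #   bit 8 = 1  t=2,i=4
  ..### -> #   bit 7 = 1  t=0,i=13
  ..##. -> .   bit 6 = 0  t=1,i=9
  ..#.# -> .   bit 5 = 0  t=1,i=4
  ..#.. -> #   bit 4 = 1  t=0,i=10
  ...## -> #   bit 3 = 1  t=2,i=13
  ...#. -> #   bit 2 = 1  t=0,i=9
  ....# -> .   bit 1 = 0  t=0,i=8
  ..... -> #   bit 0 = 1  t=1,i=0
  bits 01001001010001001001100110011101 = 1229232541

1229232541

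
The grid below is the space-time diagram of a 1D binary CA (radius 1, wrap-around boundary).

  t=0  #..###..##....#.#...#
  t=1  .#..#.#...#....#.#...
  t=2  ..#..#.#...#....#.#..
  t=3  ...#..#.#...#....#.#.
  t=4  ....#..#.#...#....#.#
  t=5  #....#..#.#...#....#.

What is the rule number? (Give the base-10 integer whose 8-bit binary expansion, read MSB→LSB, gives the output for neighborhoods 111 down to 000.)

  ### -> #   bit 7 = 1  t=0,i=4
  ##. -> .   bit 6 = 0  t=0,i=0
  #.# -> #   bit 5 = 1  t=0,i=15
  #.. -> #   bit 4 = 1  t=0,i=1
  .## -> .   bit 3 = 0  t=0,i=3
  .#. -> .   bit 2 = 0  t=0,i=14
  ..# -> .   bit 1 = 0  t=0,i=2
  ... -> .   bit 0 = 0  t=0,i=11
  bits 10110000 = 176

176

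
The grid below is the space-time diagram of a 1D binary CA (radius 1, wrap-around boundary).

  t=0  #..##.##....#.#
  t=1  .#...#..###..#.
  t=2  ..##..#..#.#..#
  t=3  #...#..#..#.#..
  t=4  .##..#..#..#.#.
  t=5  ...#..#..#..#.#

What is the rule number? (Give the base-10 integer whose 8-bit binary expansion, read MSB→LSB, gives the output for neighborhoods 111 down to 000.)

  nb ###: next=#  (t=1,i=9, bit7=1)
  nb ##.: next=.  (t=0,i=0, bit6=0)
  nb #.#: next=#  (t=0,i=5, bit5=1)
  nb #..: next=#  (t=0,i=1, bit4=1)
  nb .##: next=.  (t=0,i=3, bit3=0)
  nb .#.: next=.  (t=0,i=12, bit2=0)
  nb ..#: next=.  (t=0,i=2, bit1=0)
  nb ...: next=#  (t=0,i=9, bit0=1)
  bits 10110001 = 177

177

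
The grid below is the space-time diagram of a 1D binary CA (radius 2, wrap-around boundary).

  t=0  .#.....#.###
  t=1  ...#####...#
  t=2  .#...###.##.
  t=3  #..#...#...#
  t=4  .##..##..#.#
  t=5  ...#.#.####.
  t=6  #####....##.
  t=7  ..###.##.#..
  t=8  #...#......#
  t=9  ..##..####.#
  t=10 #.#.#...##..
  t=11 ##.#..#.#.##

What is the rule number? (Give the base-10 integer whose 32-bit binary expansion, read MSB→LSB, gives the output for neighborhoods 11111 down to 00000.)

4060546663

  [31] ##### => #  t=1,i=5
  [30] ####. => #  t=1,i=6
  [29] ###.# => #  t=0,i=11
  [28] ###.. => #  t=1,i=7
  [27] ##.## => .  t=2,i=8
  [26] ##.#. => .  t=0,i=0
  [25] ##..# => #  t=2,i=11
  [24] ##... => .  t=1,i=8
  [23] #.### => .  t=0,i=9
  [22] #.##. => .  t=2,i=9
  [21] #.#.# => .  t=4,i=11
  [20] #.#.. => .  t=0,i=1
  [19] #..## => .  t=4,i=4
  [18] #..#. => #  t=2,i=0
  [17] #...# => #  t=1,i=1
  [16] #.... => #  t=0,i=3
  [15] .#### => .  t=1,i=4
  [14] .###. => .  t=0,i=10
  [13] .##.# => .  t=6,i=10
  [12] .##.. => .  t=2,i=10
  [11] .#.## => .  t=0,i=8
  [10] .#.#. => #  t=4,i=10
  [9] .#..# => #  t=9,i=0
  [8] .#... => .  t=0,i=2
  [7] ..### => .  t=1,i=3
  [6] ..##. => #  t=3,i=11
  [5] ..#.# => #  t=0,i=7
  [4] ..#.. => .  t=1,i=11
  [3] ...## => .  t=1,i=2
  [2] ...#. => #  t=0,i=6
  [1] ....# => #  t=0,i=5
  [0] ..... => #  t=0,i=4
  bits 11110010000001110000011001100111 = 4060546663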